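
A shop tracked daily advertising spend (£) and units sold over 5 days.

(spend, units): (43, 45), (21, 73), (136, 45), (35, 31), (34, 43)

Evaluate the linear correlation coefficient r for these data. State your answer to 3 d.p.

-0.214

n = 5, Σx = 269, Σy = 237, Σx² = 23167, Σy² = 12189, Σxy = 12135
nΣxy − ΣxΣy = 60675 − 63753 = -3078
nΣx² − (Σx)² = 115835 − 72361 = 43474; nΣy² − (Σy)² = 60945 − 56169 = 4776
r = -3078 / √(43474 × 4776) = -3078 / 14409.4352 ≈ -0.214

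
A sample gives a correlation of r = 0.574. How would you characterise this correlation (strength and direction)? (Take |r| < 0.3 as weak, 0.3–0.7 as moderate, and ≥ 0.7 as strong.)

r = 0.574 > 0 so the relationship is positive.
|r| = 0.574, which falls in the moderate range.

moderate positive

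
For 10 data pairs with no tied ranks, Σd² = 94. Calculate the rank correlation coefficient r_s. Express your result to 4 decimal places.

ρ = 1 − 6Σd² / [n(n²−1)] = 1 − 6×94 / (10×99)
  = 1 − 564/990 = 1 − 0.56970 ≈ 0.4303

0.4303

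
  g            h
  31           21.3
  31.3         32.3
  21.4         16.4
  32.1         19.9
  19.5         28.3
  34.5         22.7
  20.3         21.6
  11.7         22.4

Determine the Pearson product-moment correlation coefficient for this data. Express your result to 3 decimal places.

n = 8, Σg = 201.8, Σh = 184.9, Σg² = 5548.54, Σh² = 4446.45, Σgh = 4696.6
nΣgh − ΣgΣh = 37572.8 − 37312.82 = 259.98
nΣg² − (Σg)² = 44388.32 − 40723.24 = 3665.08; nΣh² − (Σh)² = 35571.6 − 34188.01 = 1383.59
r = 259.98 / √(3665.08 × 1383.59) = 259.98 / 2251.8810 ≈ 0.115

0.115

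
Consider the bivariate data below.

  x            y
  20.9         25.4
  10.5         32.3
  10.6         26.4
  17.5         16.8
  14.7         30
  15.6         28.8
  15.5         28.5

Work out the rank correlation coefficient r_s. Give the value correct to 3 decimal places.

-0.714

Rank x: 7, 1, 2, 6, 3, 5, 4
Rank y: 2, 7, 3, 1, 6, 5, 4
d = rank(x) − rank(y): 5, -6, -1, 5, -3, 0, 0; Σd² = 96
ρ = 1 − 6Σd² / [n(n²−1)] = 1 − 6×96 / (7×48) = 1 − 576/336 ≈ -0.714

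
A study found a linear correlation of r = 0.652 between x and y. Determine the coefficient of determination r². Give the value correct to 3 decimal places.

0.425

r² = (0.652)² = 0.425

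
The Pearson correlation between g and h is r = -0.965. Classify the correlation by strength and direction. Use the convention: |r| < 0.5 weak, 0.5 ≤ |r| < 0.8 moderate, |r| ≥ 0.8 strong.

strong negative

r = -0.965 < 0 so the relationship is negative.
|r| = 0.965, which falls in the strong range.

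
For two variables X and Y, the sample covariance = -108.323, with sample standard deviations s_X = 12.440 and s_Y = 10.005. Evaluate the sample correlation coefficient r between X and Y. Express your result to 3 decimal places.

r = Cov(X,Y) / (s_X · s_Y) = -108.323 / (12.440 × 10.005)
  = -108.323 / 124.4622 ≈ -0.870

-0.870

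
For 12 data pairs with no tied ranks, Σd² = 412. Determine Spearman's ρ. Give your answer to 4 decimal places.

-0.4406

ρ = 1 − 6Σd² / [n(n²−1)] = 1 − 6×412 / (12×143)
  = 1 − 2472/1716 = 1 − 1.44056 ≈ -0.4406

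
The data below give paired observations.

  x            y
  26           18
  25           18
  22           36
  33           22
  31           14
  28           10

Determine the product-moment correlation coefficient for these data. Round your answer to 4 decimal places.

n = 6, Σx = 165, Σy = 118, Σx² = 4619, Σy² = 2724, Σxy = 3150
nΣxy − ΣxΣy = 18900 − 19470 = -570
nΣx² − (Σx)² = 27714 − 27225 = 489; nΣy² − (Σy)² = 16344 − 13924 = 2420
r = -570 / √(489 × 2420) = -570 / 1087.8327 ≈ -0.5240

-0.5240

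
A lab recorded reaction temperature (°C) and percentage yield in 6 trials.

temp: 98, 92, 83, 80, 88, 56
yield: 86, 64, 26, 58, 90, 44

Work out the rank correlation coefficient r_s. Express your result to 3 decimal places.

Rank temp: 6, 5, 3, 2, 4, 1
Rank yield: 5, 4, 1, 3, 6, 2
d = rank(temp) − rank(yield): 1, 1, 2, -1, -2, -1; Σd² = 12
ρ = 1 − 6Σd² / [n(n²−1)] = 1 − 6×12 / (6×35) = 1 − 72/210 ≈ 0.657

0.657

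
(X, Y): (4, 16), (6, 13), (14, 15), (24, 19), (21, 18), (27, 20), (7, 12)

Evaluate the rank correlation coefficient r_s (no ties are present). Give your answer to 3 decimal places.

0.750

Rank X: 1, 2, 4, 6, 5, 7, 3
Rank Y: 4, 2, 3, 6, 5, 7, 1
d = rank(X) − rank(Y): -3, 0, 1, 0, 0, 0, 2; Σd² = 14
ρ = 1 − 6Σd² / [n(n²−1)] = 1 − 6×14 / (7×48) = 1 − 84/336 ≈ 0.750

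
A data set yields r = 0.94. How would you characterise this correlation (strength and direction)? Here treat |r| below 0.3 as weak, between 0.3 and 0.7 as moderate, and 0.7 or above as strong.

strong positive

r = 0.94 > 0 so the relationship is positive.
|r| = 0.94, which falls in the strong range.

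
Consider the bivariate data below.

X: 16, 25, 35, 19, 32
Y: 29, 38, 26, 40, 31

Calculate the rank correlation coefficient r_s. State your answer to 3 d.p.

-0.400

Rank X: 1, 3, 5, 2, 4
Rank Y: 2, 4, 1, 5, 3
d = rank(X) − rank(Y): -1, -1, 4, -3, 1; Σd² = 28
ρ = 1 − 6Σd² / [n(n²−1)] = 1 − 6×28 / (5×24) = 1 − 168/120 ≈ -0.400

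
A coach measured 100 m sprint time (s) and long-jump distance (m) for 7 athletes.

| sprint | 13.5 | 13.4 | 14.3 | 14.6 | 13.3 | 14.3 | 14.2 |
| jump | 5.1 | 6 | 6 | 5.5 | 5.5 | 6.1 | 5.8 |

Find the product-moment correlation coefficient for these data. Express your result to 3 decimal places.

n = 7, Σx = 97.6, Σy = 40, Σx² = 1362.48, Σy² = 229.36, Σxy = 558.09
nΣxy − ΣxΣy = 3906.63 − 3904 = 2.63
nΣx² − (Σx)² = 9537.36 − 9525.76 = 11.6; nΣy² − (Σy)² = 1605.52 − 1600 = 5.52
r = 2.63 / √(11.6 × 5.52) = 2.63 / 8.0020 ≈ 0.329

0.329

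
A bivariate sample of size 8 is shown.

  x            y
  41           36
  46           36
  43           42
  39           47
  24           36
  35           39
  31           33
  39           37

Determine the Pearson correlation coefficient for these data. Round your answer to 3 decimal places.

0.310

n = 8, Σx = 298, Σy = 306, Σx² = 11450, Σy² = 11840, Σxy = 11466
nΣxy − ΣxΣy = 91728 − 91188 = 540
nΣx² − (Σx)² = 91600 − 88804 = 2796; nΣy² − (Σy)² = 94720 − 93636 = 1084
r = 540 / √(2796 × 1084) = 540 / 1740.9377 ≈ 0.310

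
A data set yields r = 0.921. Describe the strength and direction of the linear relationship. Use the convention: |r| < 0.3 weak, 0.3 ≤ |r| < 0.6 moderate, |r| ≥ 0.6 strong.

strong positive

r = 0.921 > 0 so the relationship is positive.
|r| = 0.921, which falls in the strong range.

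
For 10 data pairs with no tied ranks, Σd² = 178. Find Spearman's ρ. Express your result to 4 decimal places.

ρ = 1 − 6Σd² / [n(n²−1)] = 1 − 6×178 / (10×99)
  = 1 − 1068/990 = 1 − 1.07879 ≈ -0.0788

-0.0788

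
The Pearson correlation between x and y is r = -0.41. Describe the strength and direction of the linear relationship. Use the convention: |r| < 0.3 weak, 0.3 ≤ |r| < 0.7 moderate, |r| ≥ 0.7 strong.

r = -0.41 < 0 so the relationship is negative.
|r| = 0.41, which falls in the moderate range.

moderate negative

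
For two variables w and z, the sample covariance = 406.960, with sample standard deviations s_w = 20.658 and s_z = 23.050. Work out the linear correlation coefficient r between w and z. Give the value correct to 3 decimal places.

r = Cov(w,z) / (s_w · s_z) = 406.960 / (20.658 × 23.050)
  = 406.960 / 476.1669 ≈ 0.855

0.855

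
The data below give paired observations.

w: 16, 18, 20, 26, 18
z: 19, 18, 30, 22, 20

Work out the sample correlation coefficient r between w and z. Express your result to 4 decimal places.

n = 5, Σw = 98, Σz = 109, Σw² = 1980, Σz² = 2469, Σwz = 2160
nΣwz − ΣwΣz = 10800 − 10682 = 118
nΣw² − (Σw)² = 9900 − 9604 = 296; nΣz² − (Σz)² = 12345 − 11881 = 464
r = 118 / √(296 × 464) = 118 / 370.5995 ≈ 0.3184

0.3184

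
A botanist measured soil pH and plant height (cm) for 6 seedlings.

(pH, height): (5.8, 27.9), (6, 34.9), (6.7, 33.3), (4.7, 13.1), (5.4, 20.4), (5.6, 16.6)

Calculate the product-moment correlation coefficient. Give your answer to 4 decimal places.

n = 6, Σx = 34.2, Σy = 146.2, Σx² = 197.14, Σy² = 3968.64, Σxy = 859.02
nΣxy − ΣxΣy = 5154.12 − 5000.04 = 154.08
nΣx² − (Σx)² = 1182.84 − 1169.64 = 13.2; nΣy² − (Σy)² = 23811.84 − 21374.44 = 2437.4
r = 154.08 / √(13.2 × 2437.4) = 154.08 / 179.3702 ≈ 0.8590

0.8590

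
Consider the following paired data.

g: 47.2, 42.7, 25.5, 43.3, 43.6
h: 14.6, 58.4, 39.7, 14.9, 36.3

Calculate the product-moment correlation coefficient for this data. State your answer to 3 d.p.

n = 5, Σg = 202.3, Σh = 163.9, Σg² = 8477.23, Σh² = 6739.51, Σgh = 6423
nΣgh − ΣgΣh = 32115 − 33156.97 = -1041.97
nΣg² − (Σg)² = 42386.15 − 40925.29 = 1460.86; nΣh² − (Σh)² = 33697.55 − 26863.21 = 6834.34
r = -1041.97 / √(1460.86 × 6834.34) = -1041.97 / 3159.7490 ≈ -0.330

-0.330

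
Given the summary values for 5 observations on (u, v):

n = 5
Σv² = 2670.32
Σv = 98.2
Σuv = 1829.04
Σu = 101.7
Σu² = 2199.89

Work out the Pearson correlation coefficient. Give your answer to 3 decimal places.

r = (nΣuv − ΣuΣv) / √[(nΣu² − (Σu)²)(nΣv² − (Σv)²)]
Numerator: 5×1829.04 − 101.7×98.2 = -841.74
Denominator: √[(10999.45 − 10342.89)(13351.6 − 9643.24)] = √[656.56 × 3708.36] = 1560.3720
r = -841.74 / 1560.3720 ≈ -0.539

-0.539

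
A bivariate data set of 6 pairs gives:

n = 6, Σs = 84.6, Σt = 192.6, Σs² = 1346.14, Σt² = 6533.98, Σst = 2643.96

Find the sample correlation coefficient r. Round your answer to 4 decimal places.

-0.3089

r = (nΣst − ΣsΣt) / √[(nΣs² − (Σs)²)(nΣt² − (Σt)²)]
Numerator: 6×2643.96 − 84.6×192.6 = -430.2
Denominator: √[(8076.84 − 7157.16)(39203.88 − 37094.76)] = √[919.68 × 2109.12] = 1392.7367
r = -430.2 / 1392.7367 ≈ -0.3089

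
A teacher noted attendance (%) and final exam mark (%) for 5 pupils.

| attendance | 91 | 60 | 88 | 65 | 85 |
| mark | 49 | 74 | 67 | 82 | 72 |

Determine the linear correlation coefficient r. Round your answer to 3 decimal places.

n = 5, Σx = 389, Σy = 344, Σx² = 31075, Σy² = 24274, Σxy = 26245
nΣxy − ΣxΣy = 131225 − 133816 = -2591
nΣx² − (Σx)² = 155375 − 151321 = 4054; nΣy² − (Σy)² = 121370 − 118336 = 3034
r = -2591 / √(4054 × 3034) = -2591 / 3507.1122 ≈ -0.739

-0.739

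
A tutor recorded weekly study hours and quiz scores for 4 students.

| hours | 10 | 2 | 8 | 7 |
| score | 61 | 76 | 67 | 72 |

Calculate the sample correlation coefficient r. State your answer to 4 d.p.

-0.9219

n = 4, Σx = 27, Σy = 276, Σx² = 217, Σy² = 19170, Σxy = 1802
nΣxy − ΣxΣy = 7208 − 7452 = -244
nΣx² − (Σx)² = 868 − 729 = 139; nΣy² − (Σy)² = 76680 − 76176 = 504
r = -244 / √(139 × 504) = -244 / 264.6809 ≈ -0.9219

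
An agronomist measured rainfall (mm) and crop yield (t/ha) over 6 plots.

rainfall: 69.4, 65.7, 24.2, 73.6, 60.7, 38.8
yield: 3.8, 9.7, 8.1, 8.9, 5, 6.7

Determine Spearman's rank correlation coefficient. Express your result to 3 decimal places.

0.086

Rank rainfall: 5, 4, 1, 6, 3, 2
Rank yield: 1, 6, 4, 5, 2, 3
d = rank(rainfall) − rank(yield): 4, -2, -3, 1, 1, -1; Σd² = 32
ρ = 1 − 6Σd² / [n(n²−1)] = 1 − 6×32 / (6×35) = 1 − 192/210 ≈ 0.086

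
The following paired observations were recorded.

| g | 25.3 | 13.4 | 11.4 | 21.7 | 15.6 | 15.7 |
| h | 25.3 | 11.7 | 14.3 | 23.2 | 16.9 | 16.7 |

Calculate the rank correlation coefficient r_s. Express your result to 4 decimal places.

Rank g: 6, 2, 1, 5, 3, 4
Rank h: 6, 1, 2, 5, 4, 3
d = rank(g) − rank(h): 0, 1, -1, 0, -1, 1; Σd² = 4
ρ = 1 − 6Σd² / [n(n²−1)] = 1 − 6×4 / (6×35) = 1 − 24/210 ≈ 0.8857

0.8857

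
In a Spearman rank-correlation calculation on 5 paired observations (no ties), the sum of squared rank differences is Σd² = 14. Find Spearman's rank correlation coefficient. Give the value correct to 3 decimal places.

0.300

ρ = 1 − 6Σd² / [n(n²−1)] = 1 − 6×14 / (5×24)
  = 1 − 84/120 = 1 − 0.7000 ≈ 0.300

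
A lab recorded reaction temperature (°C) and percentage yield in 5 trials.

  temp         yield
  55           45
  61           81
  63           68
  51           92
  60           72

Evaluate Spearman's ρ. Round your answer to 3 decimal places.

Rank temp: 2, 4, 5, 1, 3
Rank yield: 1, 4, 2, 5, 3
d = rank(temp) − rank(yield): 1, 0, 3, -4, 0; Σd² = 26
ρ = 1 − 6Σd² / [n(n²−1)] = 1 − 6×26 / (5×24) = 1 − 156/120 ≈ -0.300

-0.300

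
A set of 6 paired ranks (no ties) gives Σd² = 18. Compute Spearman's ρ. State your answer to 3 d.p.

ρ = 1 − 6Σd² / [n(n²−1)] = 1 − 6×18 / (6×35)
  = 1 − 108/210 = 1 − 0.5143 ≈ 0.486

0.486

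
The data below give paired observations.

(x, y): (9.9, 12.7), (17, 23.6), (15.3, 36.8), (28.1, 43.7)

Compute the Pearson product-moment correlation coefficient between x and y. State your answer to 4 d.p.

0.8380

n = 4, Σx = 70.3, Σy = 116.8, Σx² = 1410.71, Σy² = 3982.18, Σxy = 2317.94
nΣxy − ΣxΣy = 9271.76 − 8211.04 = 1060.72
nΣx² − (Σx)² = 5642.84 − 4942.09 = 700.75; nΣy² − (Σy)² = 15928.72 − 13642.24 = 2286.48
r = 1060.72 / √(700.75 × 2286.48) = 1060.72 / 1265.8005 ≈ 0.8380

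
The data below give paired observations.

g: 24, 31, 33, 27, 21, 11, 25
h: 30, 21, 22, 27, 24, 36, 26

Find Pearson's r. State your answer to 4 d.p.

n = 7, Σg = 172, Σh = 186, Σg² = 4542, Σh² = 5102, Σgh = 4376
nΣgh − ΣgΣh = 30632 − 31992 = -1360
nΣg² − (Σg)² = 31794 − 29584 = 2210; nΣh² − (Σh)² = 35714 − 34596 = 1118
r = -1360 / √(2210 × 1118) = -1360 / 1571.8715 ≈ -0.8652

-0.8652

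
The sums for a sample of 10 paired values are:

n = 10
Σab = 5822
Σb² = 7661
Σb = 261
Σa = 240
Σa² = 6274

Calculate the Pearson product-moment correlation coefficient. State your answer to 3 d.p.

-0.669

r = (nΣab − ΣaΣb) / √[(nΣa² − (Σa)²)(nΣb² − (Σb)²)]
Numerator: 10×5822 − 240×261 = -4420
Denominator: √[(62740 − 57600)(76610 − 68121)] = √[5140 × 8489] = 6605.5628
r = -4420 / 6605.5628 ≈ -0.669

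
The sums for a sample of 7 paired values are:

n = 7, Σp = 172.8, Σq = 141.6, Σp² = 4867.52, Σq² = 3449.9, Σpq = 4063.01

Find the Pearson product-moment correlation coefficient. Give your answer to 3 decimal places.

r = (nΣpq − ΣpΣq) / √[(nΣp² − (Σp)²)(nΣq² − (Σq)²)]
Numerator: 7×4063.01 − 172.8×141.6 = 3972.59
Denominator: √[(34072.64 − 29859.84)(24149.3 − 20050.56)] = √[4212.8 × 4098.74] = 4155.3787
r = 3972.59 / 4155.3787 ≈ 0.956

0.956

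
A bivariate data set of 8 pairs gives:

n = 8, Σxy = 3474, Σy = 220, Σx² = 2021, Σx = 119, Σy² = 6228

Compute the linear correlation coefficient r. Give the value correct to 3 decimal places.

r = (nΣxy − ΣxΣy) / √[(nΣx² − (Σx)²)(nΣy² − (Σy)²)]
Numerator: 8×3474 − 119×220 = 1612
Denominator: √[(16168 − 14161)(49824 − 48400)] = √[2007 × 1424] = 1690.5526
r = 1612 / 1690.5526 ≈ 0.954

0.954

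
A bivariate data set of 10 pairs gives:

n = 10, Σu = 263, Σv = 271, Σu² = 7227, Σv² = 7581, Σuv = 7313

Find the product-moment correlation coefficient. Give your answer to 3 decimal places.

0.685

r = (nΣuv − ΣuΣv) / √[(nΣu² − (Σu)²)(nΣv² − (Σv)²)]
Numerator: 10×7313 − 263×271 = 1857
Denominator: √[(72270 − 69169)(75810 − 73441)] = √[3101 × 2369] = 2710.4002
r = 1857 / 2710.4002 ≈ 0.685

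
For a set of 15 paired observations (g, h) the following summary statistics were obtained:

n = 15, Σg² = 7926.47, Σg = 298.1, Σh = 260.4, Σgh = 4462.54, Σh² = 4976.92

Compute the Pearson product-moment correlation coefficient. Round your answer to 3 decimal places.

r = (nΣgh − ΣgΣh) / √[(nΣg² − (Σg)²)(nΣh² − (Σh)²)]
Numerator: 15×4462.54 − 298.1×260.4 = -10687.14
Denominator: √[(118897.05 − 88863.61)(74653.8 − 67808.16)] = √[30033.44 × 6845.64] = 14338.6930
r = -10687.14 / 14338.6930 ≈ -0.745

-0.745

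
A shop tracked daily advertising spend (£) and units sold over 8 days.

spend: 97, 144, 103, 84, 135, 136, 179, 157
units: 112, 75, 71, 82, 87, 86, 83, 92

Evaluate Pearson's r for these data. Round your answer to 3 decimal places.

n = 8, Σx = 1035, Σy = 688, Σx² = 141221, Σy² = 60252, Σxy = 88607
nΣxy − ΣxΣy = 708856 − 712080 = -3224
nΣx² − (Σx)² = 1129768 − 1071225 = 58543; nΣy² − (Σy)² = 482016 − 473344 = 8672
r = -3224 / √(58543 × 8672) = -3224 / 22531.8640 ≈ -0.143

-0.143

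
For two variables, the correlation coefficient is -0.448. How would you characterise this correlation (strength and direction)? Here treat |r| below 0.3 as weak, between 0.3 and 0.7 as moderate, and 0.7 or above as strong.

moderate negative

r = -0.448 < 0 so the relationship is negative.
|r| = 0.448, which falls in the moderate range.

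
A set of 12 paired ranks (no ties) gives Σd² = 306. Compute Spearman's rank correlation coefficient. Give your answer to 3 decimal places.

-0.070

ρ = 1 − 6Σd² / [n(n²−1)] = 1 − 6×306 / (12×143)
  = 1 − 1836/1716 = 1 − 1.0699 ≈ -0.070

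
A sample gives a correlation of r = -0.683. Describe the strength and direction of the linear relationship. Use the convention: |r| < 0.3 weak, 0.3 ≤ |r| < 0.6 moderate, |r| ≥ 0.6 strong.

r = -0.683 < 0 so the relationship is negative.
|r| = 0.683, which falls in the strong range.

strong negative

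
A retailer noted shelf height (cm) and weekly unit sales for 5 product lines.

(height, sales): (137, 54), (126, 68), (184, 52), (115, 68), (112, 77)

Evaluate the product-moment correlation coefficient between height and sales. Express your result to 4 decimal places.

n = 5, Σx = 674, Σy = 319, Σx² = 94270, Σy² = 20797, Σxy = 41978
nΣxy − ΣxΣy = 209890 − 215006 = -5116
nΣx² − (Σx)² = 471350 − 454276 = 17074; nΣy² − (Σy)² = 103985 − 101761 = 2224
r = -5116 / √(17074 × 2224) = -5116 / 6162.1892 ≈ -0.8302

-0.8302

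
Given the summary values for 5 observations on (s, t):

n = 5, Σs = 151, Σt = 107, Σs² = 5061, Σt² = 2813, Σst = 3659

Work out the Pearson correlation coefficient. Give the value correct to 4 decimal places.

0.8354

r = (nΣst − ΣsΣt) / √[(nΣs² − (Σs)²)(nΣt² − (Σt)²)]
Numerator: 5×3659 − 151×107 = 2138
Denominator: √[(25305 − 22801)(14065 − 11449)] = √[2504 × 2616] = 2559.3874
r = 2138 / 2559.3874 ≈ 0.8354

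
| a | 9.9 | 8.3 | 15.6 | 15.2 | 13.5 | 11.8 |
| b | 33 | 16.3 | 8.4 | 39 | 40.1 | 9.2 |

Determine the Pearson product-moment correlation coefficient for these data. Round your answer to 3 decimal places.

0.129

n = 6, Σa = 74.3, Σb = 146, Σa² = 962.79, Σb² = 4638.9, Σab = 1835.74
nΣab − ΣaΣb = 11014.44 − 10847.8 = 166.64
nΣa² − (Σa)² = 5776.74 − 5520.49 = 256.25; nΣb² − (Σb)² = 27833.4 − 21316 = 6517.4
r = 166.64 / √(256.25 × 6517.4) = 166.64 / 1292.3172 ≈ 0.129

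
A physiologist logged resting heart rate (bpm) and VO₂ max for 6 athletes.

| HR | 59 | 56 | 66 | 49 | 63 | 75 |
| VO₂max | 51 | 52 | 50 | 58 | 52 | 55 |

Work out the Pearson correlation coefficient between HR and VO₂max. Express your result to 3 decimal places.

n = 6, Σx = 368, Σy = 318, Σx² = 22968, Σy² = 16898, Σxy = 19464
nΣxy − ΣxΣy = 116784 − 117024 = -240
nΣx² − (Σx)² = 137808 − 135424 = 2384; nΣy² − (Σy)² = 101388 − 101124 = 264
r = -240 / √(2384 × 264) = -240 / 793.3322 ≈ -0.303

-0.303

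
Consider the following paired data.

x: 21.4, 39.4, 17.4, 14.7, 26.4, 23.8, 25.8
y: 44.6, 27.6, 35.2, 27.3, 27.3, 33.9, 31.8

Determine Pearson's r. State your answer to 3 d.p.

n = 7, Σx = 168.9, Σy = 227.7, Σx² = 4458.21, Σy² = 7640.99, Σxy = 5403.65
nΣxy − ΣxΣy = 37825.55 − 38458.53 = -632.98
nΣx² − (Σx)² = 31207.47 − 28527.21 = 2680.26; nΣy² − (Σy)² = 53486.93 − 51847.29 = 1639.64
r = -632.98 / √(2680.26 × 1639.64) = -632.98 / 2096.3448 ≈ -0.302

-0.302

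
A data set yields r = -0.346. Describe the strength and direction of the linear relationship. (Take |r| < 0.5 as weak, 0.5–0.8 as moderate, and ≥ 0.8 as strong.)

r = -0.346 < 0 so the relationship is negative.
|r| = 0.346, which falls in the weak range.

weak negative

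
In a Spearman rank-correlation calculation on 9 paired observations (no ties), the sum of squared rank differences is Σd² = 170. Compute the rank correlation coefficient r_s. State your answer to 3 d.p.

ρ = 1 − 6Σd² / [n(n²−1)] = 1 − 6×170 / (9×80)
  = 1 − 1020/720 = 1 − 1.4167 ≈ -0.417

-0.417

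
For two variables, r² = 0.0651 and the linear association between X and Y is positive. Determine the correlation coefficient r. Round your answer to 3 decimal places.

0.255

|r| = √0.0651 = 0.255
The association is positive, so r = 0.255.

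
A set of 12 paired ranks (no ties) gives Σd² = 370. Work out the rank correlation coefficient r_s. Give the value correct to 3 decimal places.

-0.294

ρ = 1 − 6Σd² / [n(n²−1)] = 1 − 6×370 / (12×143)
  = 1 − 2220/1716 = 1 − 1.2937 ≈ -0.294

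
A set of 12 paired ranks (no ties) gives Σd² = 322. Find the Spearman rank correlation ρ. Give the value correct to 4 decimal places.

-0.1259

ρ = 1 − 6Σd² / [n(n²−1)] = 1 − 6×322 / (12×143)
  = 1 − 1932/1716 = 1 − 1.12587 ≈ -0.1259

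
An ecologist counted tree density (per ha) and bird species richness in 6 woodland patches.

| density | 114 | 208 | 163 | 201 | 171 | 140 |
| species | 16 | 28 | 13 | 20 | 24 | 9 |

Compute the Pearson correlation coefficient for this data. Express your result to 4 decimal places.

n = 6, Σx = 997, Σy = 110, Σx² = 172071, Σy² = 2266, Σxy = 19151
nΣxy − ΣxΣy = 114906 − 109670 = 5236
nΣx² − (Σx)² = 1032426 − 994009 = 38417; nΣy² − (Σy)² = 13596 − 12100 = 1496
r = 5236 / √(38417 × 1496) = 5236 / 7581.0179 ≈ 0.6907

0.6907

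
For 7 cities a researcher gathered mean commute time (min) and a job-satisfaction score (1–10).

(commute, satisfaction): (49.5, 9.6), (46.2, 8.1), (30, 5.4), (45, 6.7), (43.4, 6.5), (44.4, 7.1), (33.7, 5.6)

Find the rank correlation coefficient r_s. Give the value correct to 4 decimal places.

0.9643

Rank commute: 7, 6, 1, 5, 3, 4, 2
Rank satisfaction: 7, 6, 1, 4, 3, 5, 2
d = rank(commute) − rank(satisfaction): 0, 0, 0, 1, 0, -1, 0; Σd² = 2
ρ = 1 − 6Σd² / [n(n²−1)] = 1 − 6×2 / (7×48) = 1 − 12/336 ≈ 0.9643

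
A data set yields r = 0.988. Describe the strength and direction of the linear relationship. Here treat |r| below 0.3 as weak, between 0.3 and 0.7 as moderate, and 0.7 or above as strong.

strong positive

r = 0.988 > 0 so the relationship is positive.
|r| = 0.988, which falls in the strong range.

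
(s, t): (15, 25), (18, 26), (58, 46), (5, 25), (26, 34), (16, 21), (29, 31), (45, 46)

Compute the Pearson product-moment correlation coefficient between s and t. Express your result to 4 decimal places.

0.9313

n = 8, Σs = 212, Σt = 254, Σs² = 7736, Σt² = 8716, Σst = 7825
nΣst − ΣsΣt = 62600 − 53848 = 8752
nΣs² − (Σs)² = 61888 − 44944 = 16944; nΣt² − (Σt)² = 69728 − 64516 = 5212
r = 8752 / √(16944 × 5212) = 8752 / 9397.4533 ≈ 0.9313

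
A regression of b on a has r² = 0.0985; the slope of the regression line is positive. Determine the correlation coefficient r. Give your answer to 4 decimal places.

|r| = √0.0985 = 0.3138
The association is positive, so r = 0.3138.

0.3138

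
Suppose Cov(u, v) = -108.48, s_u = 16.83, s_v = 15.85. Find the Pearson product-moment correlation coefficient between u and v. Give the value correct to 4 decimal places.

-0.4067

r = Cov(u,v) / (s_u · s_v) = -108.48 / (16.83 × 15.85)
  = -108.48 / 266.7555 ≈ -0.4067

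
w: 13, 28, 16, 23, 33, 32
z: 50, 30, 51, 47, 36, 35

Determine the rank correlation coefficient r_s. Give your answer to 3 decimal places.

Rank w: 1, 4, 2, 3, 6, 5
Rank z: 5, 1, 6, 4, 3, 2
d = rank(w) − rank(z): -4, 3, -4, -1, 3, 3; Σd² = 60
ρ = 1 − 6Σd² / [n(n²−1)] = 1 − 6×60 / (6×35) = 1 − 360/210 ≈ -0.714

-0.714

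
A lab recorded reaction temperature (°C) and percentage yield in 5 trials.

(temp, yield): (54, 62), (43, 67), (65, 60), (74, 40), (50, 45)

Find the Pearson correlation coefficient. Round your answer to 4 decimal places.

-0.5816

n = 5, Σx = 286, Σy = 274, Σx² = 16966, Σy² = 15558, Σxy = 15339
nΣxy − ΣxΣy = 76695 − 78364 = -1669
nΣx² − (Σx)² = 84830 − 81796 = 3034; nΣy² − (Σy)² = 77790 − 75076 = 2714
r = -1669 / √(3034 × 2714) = -1669 / 2869.5428 ≈ -0.5816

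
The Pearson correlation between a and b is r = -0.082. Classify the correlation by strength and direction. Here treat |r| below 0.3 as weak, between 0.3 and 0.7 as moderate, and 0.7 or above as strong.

weak negative

r = -0.082 < 0 so the relationship is negative.
|r| = 0.082, which falls in the weak range.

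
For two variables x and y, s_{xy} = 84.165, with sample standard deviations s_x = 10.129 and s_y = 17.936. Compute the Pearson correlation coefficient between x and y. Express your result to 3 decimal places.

r = Cov(x,y) / (s_x · s_y) = 84.165 / (10.129 × 17.936)
  = 84.165 / 181.6737 ≈ 0.463

0.463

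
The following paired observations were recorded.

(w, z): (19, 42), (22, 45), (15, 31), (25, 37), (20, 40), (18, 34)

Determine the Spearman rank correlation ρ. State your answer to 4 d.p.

0.6000

Rank w: 3, 5, 1, 6, 4, 2
Rank z: 5, 6, 1, 3, 4, 2
d = rank(w) − rank(z): -2, -1, 0, 3, 0, 0; Σd² = 14
ρ = 1 − 6Σd² / [n(n²−1)] = 1 − 6×14 / (6×35) = 1 − 84/210 ≈ 0.6000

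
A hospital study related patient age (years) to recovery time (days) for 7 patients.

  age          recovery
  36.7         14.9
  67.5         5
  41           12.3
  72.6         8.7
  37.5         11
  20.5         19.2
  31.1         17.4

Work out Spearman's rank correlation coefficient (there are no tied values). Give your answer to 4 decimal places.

-0.9286

Rank age: 3, 6, 5, 7, 4, 1, 2
Rank recovery: 5, 1, 4, 2, 3, 7, 6
d = rank(age) − rank(recovery): -2, 5, 1, 5, 1, -6, -4; Σd² = 108
ρ = 1 − 6Σd² / [n(n²−1)] = 1 − 6×108 / (7×48) = 1 − 648/336 ≈ -0.9286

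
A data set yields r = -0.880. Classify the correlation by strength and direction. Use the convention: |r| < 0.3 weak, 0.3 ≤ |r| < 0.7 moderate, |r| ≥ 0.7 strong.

r = -0.880 < 0 so the relationship is negative.
|r| = 0.880, which falls in the strong range.

strong negative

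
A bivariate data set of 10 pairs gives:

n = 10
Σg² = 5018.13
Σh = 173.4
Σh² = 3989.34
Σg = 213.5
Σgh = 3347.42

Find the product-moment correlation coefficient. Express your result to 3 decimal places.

r = (nΣgh − ΣgΣh) / √[(nΣg² − (Σg)²)(nΣh² − (Σh)²)]
Numerator: 10×3347.42 − 213.5×173.4 = -3546.7
Denominator: √[(50181.3 − 45582.25)(39893.4 − 30067.56)] = √[4599.05 × 9825.84] = 6722.3158
r = -3546.7 / 6722.3158 ≈ -0.528

-0.528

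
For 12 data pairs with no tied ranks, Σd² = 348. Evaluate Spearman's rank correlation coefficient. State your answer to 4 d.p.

-0.2168

ρ = 1 − 6Σd² / [n(n²−1)] = 1 − 6×348 / (12×143)
  = 1 − 2088/1716 = 1 − 1.21678 ≈ -0.2168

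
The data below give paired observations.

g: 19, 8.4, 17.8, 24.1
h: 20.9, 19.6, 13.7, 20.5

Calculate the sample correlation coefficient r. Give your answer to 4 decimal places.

n = 4, Σg = 69.3, Σh = 74.7, Σg² = 1329.21, Σh² = 1428.91, Σgh = 1299.65
nΣgh − ΣgΣh = 5198.6 − 5176.71 = 21.89
nΣg² − (Σg)² = 5316.84 − 4802.49 = 514.35; nΣh² − (Σh)² = 5715.64 − 5580.09 = 135.55
r = 21.89 / √(514.35 × 135.55) = 21.89 / 264.0457 ≈ 0.0829

0.0829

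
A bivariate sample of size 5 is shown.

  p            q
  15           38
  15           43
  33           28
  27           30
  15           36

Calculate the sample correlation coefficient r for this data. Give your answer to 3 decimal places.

n = 5, Σp = 105, Σq = 175, Σp² = 2493, Σq² = 6273, Σpq = 3489
nΣpq − ΣpΣq = 17445 − 18375 = -930
nΣp² − (Σp)² = 12465 − 11025 = 1440; nΣq² − (Σq)² = 31365 − 30625 = 740
r = -930 / √(1440 × 740) = -930 / 1032.2790 ≈ -0.901

-0.901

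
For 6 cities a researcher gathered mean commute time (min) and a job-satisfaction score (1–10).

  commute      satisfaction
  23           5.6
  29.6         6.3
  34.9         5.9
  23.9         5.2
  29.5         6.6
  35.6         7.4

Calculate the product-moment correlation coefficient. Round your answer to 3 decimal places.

0.735

n = 6, Σx = 176.5, Σy = 37, Σx² = 5331.99, Σy² = 231.22, Σxy = 1103.61
nΣxy − ΣxΣy = 6621.66 − 6530.5 = 91.16
nΣx² − (Σx)² = 31991.94 − 31152.25 = 839.69; nΣy² − (Σy)² = 1387.32 − 1369 = 18.32
r = 91.16 / √(839.69 × 18.32) = 91.16 / 124.0287 ≈ 0.735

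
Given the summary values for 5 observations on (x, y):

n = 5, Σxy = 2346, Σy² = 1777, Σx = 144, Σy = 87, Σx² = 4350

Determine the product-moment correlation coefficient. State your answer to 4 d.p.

r = (nΣxy − ΣxΣy) / √[(nΣx² − (Σx)²)(nΣy² − (Σy)²)]
Numerator: 5×2346 − 144×87 = -798
Denominator: √[(21750 − 20736)(8885 − 7569)] = √[1014 × 1316] = 1155.1727
r = -798 / 1155.1727 ≈ -0.6908

-0.6908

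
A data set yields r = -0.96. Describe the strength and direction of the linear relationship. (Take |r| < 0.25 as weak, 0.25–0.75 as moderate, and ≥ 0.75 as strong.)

strong negative

r = -0.96 < 0 so the relationship is negative.
|r| = 0.96, which falls in the strong range.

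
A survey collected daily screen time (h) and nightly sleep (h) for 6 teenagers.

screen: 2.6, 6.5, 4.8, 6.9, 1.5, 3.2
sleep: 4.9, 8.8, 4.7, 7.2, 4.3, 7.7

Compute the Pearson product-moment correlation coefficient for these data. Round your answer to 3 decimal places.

n = 6, Σx = 25.5, Σy = 37.6, Σx² = 132.15, Σy² = 253.16, Σxy = 173.27
nΣxy − ΣxΣy = 1039.62 − 958.8 = 80.82
nΣx² − (Σx)² = 792.9 − 650.25 = 142.65; nΣy² − (Σy)² = 1518.96 − 1413.76 = 105.2
r = 80.82 / √(142.65 × 105.2) = 80.82 / 122.5022 ≈ 0.660

0.660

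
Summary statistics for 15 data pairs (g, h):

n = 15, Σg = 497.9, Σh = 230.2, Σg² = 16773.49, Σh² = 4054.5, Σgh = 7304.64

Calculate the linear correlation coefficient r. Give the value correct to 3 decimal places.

-0.938

r = (nΣgh − ΣgΣh) / √[(nΣg² − (Σg)²)(nΣh² − (Σh)²)]
Numerator: 15×7304.64 − 497.9×230.2 = -5046.98
Denominator: √[(251602.35 − 247904.41)(60817.5 − 52992.04)] = √[3697.94 × 7825.46] = 5379.4128
r = -5046.98 / 5379.4128 ≈ -0.938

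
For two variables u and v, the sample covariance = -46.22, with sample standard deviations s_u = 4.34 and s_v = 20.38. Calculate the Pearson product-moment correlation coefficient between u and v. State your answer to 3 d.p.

r = Cov(u,v) / (s_u · s_v) = -46.22 / (4.34 × 20.38)
  = -46.22 / 88.4492 ≈ -0.523

-0.523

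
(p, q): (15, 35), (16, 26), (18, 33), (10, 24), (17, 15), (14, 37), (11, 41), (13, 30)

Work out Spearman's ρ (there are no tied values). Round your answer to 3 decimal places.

Rank p: 5, 6, 8, 1, 7, 4, 2, 3
Rank q: 6, 3, 5, 2, 1, 7, 8, 4
d = rank(p) − rank(q): -1, 3, 3, -1, 6, -3, -6, -1; Σd² = 102
ρ = 1 − 6Σd² / [n(n²−1)] = 1 − 6×102 / (8×63) = 1 − 612/504 ≈ -0.214

-0.214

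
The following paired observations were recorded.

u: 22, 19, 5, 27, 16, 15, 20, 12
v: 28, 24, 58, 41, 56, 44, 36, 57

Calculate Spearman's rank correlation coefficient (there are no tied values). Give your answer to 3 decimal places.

-0.762

Rank u: 7, 5, 1, 8, 4, 3, 6, 2
Rank v: 2, 1, 8, 4, 6, 5, 3, 7
d = rank(u) − rank(v): 5, 4, -7, 4, -2, -2, 3, -5; Σd² = 148
ρ = 1 − 6Σd² / [n(n²−1)] = 1 − 6×148 / (8×63) = 1 − 888/504 ≈ -0.762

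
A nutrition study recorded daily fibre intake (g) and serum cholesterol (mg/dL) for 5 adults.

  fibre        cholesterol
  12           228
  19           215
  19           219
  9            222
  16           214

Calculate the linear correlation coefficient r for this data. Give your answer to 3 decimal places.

n = 5, Σx = 75, Σy = 1098, Σx² = 1203, Σy² = 241250, Σxy = 16404
nΣxy − ΣxΣy = 82020 − 82350 = -330
nΣx² − (Σx)² = 6015 − 5625 = 390; nΣy² − (Σy)² = 1206250 − 1205604 = 646
r = -330 / √(390 × 646) = -330 / 501.9363 ≈ -0.657

-0.657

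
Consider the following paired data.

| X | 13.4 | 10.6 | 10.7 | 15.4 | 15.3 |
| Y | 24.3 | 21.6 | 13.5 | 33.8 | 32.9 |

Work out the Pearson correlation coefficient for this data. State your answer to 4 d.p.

0.9256

n = 5, ΣX = 65.4, ΣY = 126.1, ΣX² = 877.66, ΣY² = 3464.15, ΣXY = 1722.92
nΣXY − ΣXΣY = 8614.6 − 8246.94 = 367.66
nΣX² − (ΣX)² = 4388.3 − 4277.16 = 111.14; nΣY² − (ΣY)² = 17320.75 − 15901.21 = 1419.54
r = 367.66 / √(111.14 × 1419.54) = 367.66 / 397.1998 ≈ 0.9256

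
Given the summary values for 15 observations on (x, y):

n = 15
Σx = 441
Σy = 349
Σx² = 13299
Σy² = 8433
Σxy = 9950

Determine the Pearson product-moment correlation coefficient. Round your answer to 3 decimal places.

-0.961

r = (nΣxy − ΣxΣy) / √[(nΣx² − (Σx)²)(nΣy² − (Σy)²)]
Numerator: 15×9950 − 441×349 = -4659
Denominator: √[(199485 − 194481)(126495 − 121801)] = √[5004 × 4694] = 4846.5221
r = -4659 / 4846.5221 ≈ -0.961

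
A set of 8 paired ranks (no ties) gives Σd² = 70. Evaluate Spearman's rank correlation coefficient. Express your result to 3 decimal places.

0.167

ρ = 1 − 6Σd² / [n(n²−1)] = 1 − 6×70 / (8×63)
  = 1 − 420/504 = 1 − 0.8333 ≈ 0.167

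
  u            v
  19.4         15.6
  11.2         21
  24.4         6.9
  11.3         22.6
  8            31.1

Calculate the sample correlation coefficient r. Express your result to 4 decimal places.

n = 5, Σu = 74.3, Σv = 97.2, Σu² = 1288.85, Σv² = 2209.94, Σuv = 1210.38
nΣuv − ΣuΣv = 6051.9 − 7221.96 = -1170.06
nΣu² − (Σu)² = 6444.25 − 5520.49 = 923.76; nΣv² − (Σv)² = 11049.7 − 9447.84 = 1601.86
r = -1170.06 / √(923.76 × 1601.86) = -1170.06 / 1216.4433 ≈ -0.9619

-0.9619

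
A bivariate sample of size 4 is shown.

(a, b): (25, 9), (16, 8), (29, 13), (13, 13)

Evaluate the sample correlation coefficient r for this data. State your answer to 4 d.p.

0.1141

n = 4, Σa = 83, Σb = 43, Σa² = 1891, Σb² = 483, Σab = 899
nΣab − ΣaΣb = 3596 − 3569 = 27
nΣa² − (Σa)² = 7564 − 6889 = 675; nΣb² − (Σb)² = 1932 − 1849 = 83
r = 27 / √(675 × 83) = 27 / 236.6960 ≈ 0.1141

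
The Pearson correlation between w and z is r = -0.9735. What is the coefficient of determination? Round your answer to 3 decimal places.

0.948

r² = (-0.9735)² = 0.948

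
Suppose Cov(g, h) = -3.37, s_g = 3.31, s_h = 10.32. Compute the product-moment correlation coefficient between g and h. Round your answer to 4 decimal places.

-0.0987

r = Cov(g,h) / (s_g · s_h) = -3.37 / (3.31 × 10.32)
  = -3.37 / 34.1592 ≈ -0.0987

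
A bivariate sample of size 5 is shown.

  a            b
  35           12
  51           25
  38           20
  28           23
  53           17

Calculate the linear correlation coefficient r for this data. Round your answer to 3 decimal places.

0.105

n = 5, Σa = 205, Σb = 97, Σa² = 8863, Σb² = 1987, Σab = 4000
nΣab − ΣaΣb = 20000 − 19885 = 115
nΣa² − (Σa)² = 44315 − 42025 = 2290; nΣb² − (Σb)² = 9935 − 9409 = 526
r = 115 / √(2290 × 526) = 115 / 1097.5154 ≈ 0.105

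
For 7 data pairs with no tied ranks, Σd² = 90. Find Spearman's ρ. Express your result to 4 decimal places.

-0.6071

ρ = 1 − 6Σd² / [n(n²−1)] = 1 − 6×90 / (7×48)
  = 1 − 540/336 = 1 − 1.60714 ≈ -0.6071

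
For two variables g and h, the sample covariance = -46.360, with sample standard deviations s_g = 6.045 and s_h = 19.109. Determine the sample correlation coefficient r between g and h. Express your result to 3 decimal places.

r = Cov(g,h) / (s_g · s_h) = -46.360 / (6.045 × 19.109)
  = -46.360 / 115.5139 ≈ -0.401

-0.401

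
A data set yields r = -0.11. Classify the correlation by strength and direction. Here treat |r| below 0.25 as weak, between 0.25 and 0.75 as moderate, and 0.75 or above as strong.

r = -0.11 < 0 so the relationship is negative.
|r| = 0.11, which falls in the weak range.

weak negative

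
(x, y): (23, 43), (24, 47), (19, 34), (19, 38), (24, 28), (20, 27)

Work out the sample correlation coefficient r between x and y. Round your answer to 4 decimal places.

0.3228

n = 6, Σx = 129, Σy = 217, Σx² = 2803, Σy² = 8171, Σxy = 4697
nΣxy − ΣxΣy = 28182 − 27993 = 189
nΣx² − (Σx)² = 16818 − 16641 = 177; nΣy² − (Σy)² = 49026 − 47089 = 1937
r = 189 / √(177 × 1937) = 189 / 585.5331 ≈ 0.3228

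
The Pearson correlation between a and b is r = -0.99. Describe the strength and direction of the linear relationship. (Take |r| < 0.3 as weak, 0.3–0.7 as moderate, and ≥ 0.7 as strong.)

r = -0.99 < 0 so the relationship is negative.
|r| = 0.99, which falls in the strong range.

strong negative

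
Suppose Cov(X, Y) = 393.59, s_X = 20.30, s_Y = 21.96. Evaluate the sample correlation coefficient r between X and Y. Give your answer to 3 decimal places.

0.883

r = Cov(X,Y) / (s_X · s_Y) = 393.59 / (20.30 × 21.96)
  = 393.59 / 445.7880 ≈ 0.883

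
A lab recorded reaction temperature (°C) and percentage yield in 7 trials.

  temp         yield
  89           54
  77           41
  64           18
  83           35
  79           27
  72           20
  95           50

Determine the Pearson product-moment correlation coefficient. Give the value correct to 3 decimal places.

n = 7, Σx = 559, Σy = 245, Σx² = 45285, Σy² = 9775, Σxy = 20343
nΣxy − ΣxΣy = 142401 − 136955 = 5446
nΣx² − (Σx)² = 316995 − 312481 = 4514; nΣy² − (Σy)² = 68425 − 60025 = 8400
r = 5446 / √(4514 × 8400) = 5446 / 6157.7269 ≈ 0.884

0.884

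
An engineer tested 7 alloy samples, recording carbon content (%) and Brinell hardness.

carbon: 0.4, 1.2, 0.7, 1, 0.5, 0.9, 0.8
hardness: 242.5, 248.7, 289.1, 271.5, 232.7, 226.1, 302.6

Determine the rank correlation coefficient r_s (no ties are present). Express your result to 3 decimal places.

0.143

Rank carbon: 1, 7, 3, 6, 2, 5, 4
Rank hardness: 3, 4, 6, 5, 2, 1, 7
d = rank(carbon) − rank(hardness): -2, 3, -3, 1, 0, 4, -3; Σd² = 48
ρ = 1 − 6Σd² / [n(n²−1)] = 1 − 6×48 / (7×48) = 1 − 288/336 ≈ 0.143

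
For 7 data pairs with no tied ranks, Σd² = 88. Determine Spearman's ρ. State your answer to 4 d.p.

-0.5714

ρ = 1 − 6Σd² / [n(n²−1)] = 1 − 6×88 / (7×48)
  = 1 − 528/336 = 1 − 1.57143 ≈ -0.5714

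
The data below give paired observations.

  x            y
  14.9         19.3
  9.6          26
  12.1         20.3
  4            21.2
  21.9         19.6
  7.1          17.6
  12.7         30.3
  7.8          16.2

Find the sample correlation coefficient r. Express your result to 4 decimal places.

0.0708

n = 8, Σx = 90.1, Σy = 170.5, Σx² = 1228.73, Σy² = 3784.47, Σxy = 1932.97
nΣxy − ΣxΣy = 15463.76 − 15362.05 = 101.71
nΣx² − (Σx)² = 9829.84 − 8118.01 = 1711.83; nΣy² − (Σy)² = 30275.76 − 29070.25 = 1205.51
r = 101.71 / √(1711.83 × 1205.51) = 101.71 / 1436.5334 ≈ 0.0708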